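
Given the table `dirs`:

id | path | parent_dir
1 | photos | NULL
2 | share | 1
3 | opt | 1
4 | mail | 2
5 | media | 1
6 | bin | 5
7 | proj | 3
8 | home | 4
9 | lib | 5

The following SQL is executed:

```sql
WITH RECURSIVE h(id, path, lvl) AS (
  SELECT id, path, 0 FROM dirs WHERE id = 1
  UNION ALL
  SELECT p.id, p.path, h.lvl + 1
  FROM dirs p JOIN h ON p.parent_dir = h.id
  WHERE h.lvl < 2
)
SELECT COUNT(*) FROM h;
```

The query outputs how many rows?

8

Base: id=1 (photos) at lvl 0.
Iteration 1: rows with parent_dir in {1} -> share (id 2, lvl 1), opt (id 3, lvl 1), media (id 5, lvl 1).
Iteration 2: rows with parent_dir in {2,3,5} -> mail (id 4, lvl 2), bin (id 6, lvl 2), proj (id 7, lvl 2), lib (id 9, lvl 2).
Iteration 3: lvl < 2 fails for all current rows; recursion stops.
Total rows emitted: 8.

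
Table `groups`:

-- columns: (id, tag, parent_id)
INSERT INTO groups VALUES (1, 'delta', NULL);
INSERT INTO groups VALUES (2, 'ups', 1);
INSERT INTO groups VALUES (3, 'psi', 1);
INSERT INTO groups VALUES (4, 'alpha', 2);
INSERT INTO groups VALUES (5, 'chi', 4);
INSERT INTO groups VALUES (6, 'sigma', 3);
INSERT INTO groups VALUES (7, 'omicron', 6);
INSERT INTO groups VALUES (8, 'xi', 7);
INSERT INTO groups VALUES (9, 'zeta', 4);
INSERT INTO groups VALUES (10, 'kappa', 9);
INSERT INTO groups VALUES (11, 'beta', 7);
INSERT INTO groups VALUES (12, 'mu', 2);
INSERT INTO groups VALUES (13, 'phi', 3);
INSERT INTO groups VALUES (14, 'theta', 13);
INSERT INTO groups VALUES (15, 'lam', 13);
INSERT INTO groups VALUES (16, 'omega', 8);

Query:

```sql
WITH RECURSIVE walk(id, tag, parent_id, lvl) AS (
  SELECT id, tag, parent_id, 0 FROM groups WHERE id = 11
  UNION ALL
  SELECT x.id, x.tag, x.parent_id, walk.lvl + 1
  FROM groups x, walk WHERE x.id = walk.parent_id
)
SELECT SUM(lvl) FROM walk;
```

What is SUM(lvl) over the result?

10

Base: id=11 (beta), parent_id=7, lvl 0.
Iteration 1: join on id=7 -> omicron (id 7, parent_id=6, lvl 1).
Iteration 2: join on id=6 -> sigma (id 6, parent_id=3, lvl 2).
Iteration 3: join on id=3 -> psi (id 3, parent_id=1, lvl 3).
Iteration 4: join on id=1 -> delta (id 1, parent_id=NULL, lvl 4).
Iteration 5: parent_id is NULL; no match; recursion stops.
SUM(lvl) = 0 + 1 + 2 + 3 + 4 = 10.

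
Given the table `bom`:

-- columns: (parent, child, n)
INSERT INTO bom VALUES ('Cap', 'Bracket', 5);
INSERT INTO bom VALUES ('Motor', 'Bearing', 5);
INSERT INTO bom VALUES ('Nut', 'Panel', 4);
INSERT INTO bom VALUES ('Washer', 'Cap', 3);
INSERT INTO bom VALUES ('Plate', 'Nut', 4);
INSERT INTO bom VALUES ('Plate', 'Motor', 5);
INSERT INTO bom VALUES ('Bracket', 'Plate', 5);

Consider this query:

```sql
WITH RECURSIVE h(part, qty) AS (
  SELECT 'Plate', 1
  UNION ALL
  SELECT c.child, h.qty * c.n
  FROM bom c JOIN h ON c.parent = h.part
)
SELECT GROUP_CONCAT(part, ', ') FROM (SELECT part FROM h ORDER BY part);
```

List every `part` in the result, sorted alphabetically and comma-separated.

Bearing, Motor, Nut, Panel, Plate

Base: (Plate, qty=1).
Iteration 1: components of {Plate} -> Motor = 1*5 = 5, Nut = 1*4 = 4.
Iteration 2: components of {Motor,Nut} -> Bearing = 5*5 = 25, Panel = 4*4 = 16.
Iteration 3: no further components; recursion stops.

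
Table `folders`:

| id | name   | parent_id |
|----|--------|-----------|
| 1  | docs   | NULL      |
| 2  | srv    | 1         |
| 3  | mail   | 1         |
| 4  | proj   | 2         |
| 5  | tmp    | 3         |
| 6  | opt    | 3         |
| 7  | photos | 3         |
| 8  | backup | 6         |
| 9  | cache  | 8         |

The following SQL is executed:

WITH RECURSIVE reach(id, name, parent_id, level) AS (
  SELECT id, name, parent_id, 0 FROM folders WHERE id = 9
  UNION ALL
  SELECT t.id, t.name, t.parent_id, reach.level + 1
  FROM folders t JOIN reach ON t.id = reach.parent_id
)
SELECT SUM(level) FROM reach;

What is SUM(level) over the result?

Base: id=9 (cache), parent_id=8, level 0.
Iteration 1: join on id=8 -> backup (id 8, parent_id=6, level 1).
Iteration 2: join on id=6 -> opt (id 6, parent_id=3, level 2).
Iteration 3: join on id=3 -> mail (id 3, parent_id=1, level 3).
Iteration 4: join on id=1 -> docs (id 1, parent_id=NULL, level 4).
Iteration 5: parent_id is NULL; no match; recursion stops.
SUM(level) = 0 + 1 + 2 + 3 + 4 = 10.

10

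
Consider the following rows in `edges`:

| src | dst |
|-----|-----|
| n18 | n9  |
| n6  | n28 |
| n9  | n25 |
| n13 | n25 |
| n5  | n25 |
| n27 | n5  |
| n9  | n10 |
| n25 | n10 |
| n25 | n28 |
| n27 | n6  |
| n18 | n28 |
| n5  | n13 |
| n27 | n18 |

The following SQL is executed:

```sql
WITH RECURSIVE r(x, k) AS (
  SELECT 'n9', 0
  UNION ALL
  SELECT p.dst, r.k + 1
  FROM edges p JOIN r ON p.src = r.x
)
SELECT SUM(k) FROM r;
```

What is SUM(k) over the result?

Base: (n9, k=0).
Iteration 1: edges from {n9} -> (n10, k=1), (n25, k=1).
Iteration 2: edges from {n10,n25} -> (n10, k=2), (n28, k=2).
Iteration 3: no outgoing edges from {n10,n28}; recursion stops.
SUM(k) = 0 + 1 + 1 + 2 + 2 = 6.

6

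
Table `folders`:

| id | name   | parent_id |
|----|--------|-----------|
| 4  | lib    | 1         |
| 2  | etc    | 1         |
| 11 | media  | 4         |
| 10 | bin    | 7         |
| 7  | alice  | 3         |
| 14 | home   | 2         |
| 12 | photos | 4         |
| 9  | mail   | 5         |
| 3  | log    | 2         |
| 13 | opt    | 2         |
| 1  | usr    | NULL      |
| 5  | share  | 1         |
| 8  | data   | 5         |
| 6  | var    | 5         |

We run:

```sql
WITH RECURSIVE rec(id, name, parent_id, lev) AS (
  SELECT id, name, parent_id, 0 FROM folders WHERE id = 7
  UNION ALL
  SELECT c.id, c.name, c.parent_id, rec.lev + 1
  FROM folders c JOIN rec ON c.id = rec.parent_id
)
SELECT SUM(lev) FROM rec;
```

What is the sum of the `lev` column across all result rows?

Base: id=7 (alice), parent_id=3, lev 0.
Iteration 1: join on id=3 -> log (id 3, parent_id=2, lev 1).
Iteration 2: join on id=2 -> etc (id 2, parent_id=1, lev 2).
Iteration 3: join on id=1 -> usr (id 1, parent_id=NULL, lev 3).
Iteration 4: parent_id is NULL; no match; recursion stops.
SUM(lev) = 0 + 1 + 2 + 3 = 6.

6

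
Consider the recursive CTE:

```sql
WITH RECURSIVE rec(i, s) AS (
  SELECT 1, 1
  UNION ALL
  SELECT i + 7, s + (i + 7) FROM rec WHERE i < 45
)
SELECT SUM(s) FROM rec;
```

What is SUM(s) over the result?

Base: i=1, s=1.
Iteration 1: 1 < 45 holds -> i = 1 + 7 = 8, s = 1 + 8 = 9.
Iteration 2: 8 < 45 holds -> i = 8 + 7 = 15, s = 9 + 15 = 24.
Iteration 3: 15 < 45 holds -> i = 15 + 7 = 22, s = 24 + 22 = 46.
Iteration 4: 22 < 45 holds -> i = 22 + 7 = 29, s = 46 + 29 = 75.
Iteration 5: 29 < 45 holds -> i = 29 + 7 = 36, s = 75 + 36 = 111.
Iteration 6: 36 < 45 holds -> i = 36 + 7 = 43, s = 111 + 43 = 154.
Iteration 7: 43 < 45 holds -> i = 43 + 7 = 50, s = 154 + 50 = 204.
Iteration 8: 50 < 45 fails; recursion stops.
SUM(s) = 1 + 9 + 24 + 46 + 75 + 111 + 154 + 204 = 624.

624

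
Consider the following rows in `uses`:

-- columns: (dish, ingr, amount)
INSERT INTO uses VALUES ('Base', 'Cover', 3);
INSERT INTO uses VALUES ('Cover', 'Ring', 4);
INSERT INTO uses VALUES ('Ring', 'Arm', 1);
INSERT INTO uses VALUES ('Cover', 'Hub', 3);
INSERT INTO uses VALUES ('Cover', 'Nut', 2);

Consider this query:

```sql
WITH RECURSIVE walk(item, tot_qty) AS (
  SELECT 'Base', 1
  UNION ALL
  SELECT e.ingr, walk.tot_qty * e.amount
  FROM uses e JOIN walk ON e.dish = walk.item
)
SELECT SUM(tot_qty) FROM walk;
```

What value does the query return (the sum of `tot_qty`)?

43

Base: (Base, tot_qty=1).
Iteration 1: components of {Base} -> Cover = 1*3 = 3.
Iteration 2: components of {Cover} -> Hub = 3*3 = 9, Nut = 3*2 = 6, Ring = 3*4 = 12.
Iteration 3: components of {Hub,Nut,Ring} -> Arm = 12*1 = 12.
Iteration 4: no further components; recursion stops.
SUM(tot_qty) = 1 + 3 + 12 + 9 + 6 + 12 = 43.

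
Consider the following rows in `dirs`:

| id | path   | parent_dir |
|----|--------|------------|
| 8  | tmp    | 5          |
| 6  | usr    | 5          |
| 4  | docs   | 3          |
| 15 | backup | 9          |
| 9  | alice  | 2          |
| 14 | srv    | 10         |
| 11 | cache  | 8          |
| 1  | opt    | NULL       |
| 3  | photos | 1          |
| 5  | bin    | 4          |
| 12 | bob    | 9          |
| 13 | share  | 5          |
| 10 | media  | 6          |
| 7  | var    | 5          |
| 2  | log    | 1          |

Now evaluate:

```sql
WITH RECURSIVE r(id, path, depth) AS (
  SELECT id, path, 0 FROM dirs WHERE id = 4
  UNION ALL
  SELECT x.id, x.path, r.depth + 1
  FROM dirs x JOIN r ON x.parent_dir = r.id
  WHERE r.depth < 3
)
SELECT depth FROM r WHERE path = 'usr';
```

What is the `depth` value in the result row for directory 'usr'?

Base: id=4 (docs) at depth 0.
Iteration 1: rows with parent_dir in {4} -> bin (id 5, depth 1).
Iteration 2: rows with parent_dir in {5} -> usr (id 6, depth 2), var (id 7, depth 2), tmp (id 8, depth 2), share (id 13, depth 2).
Iteration 3: rows with parent_dir in {6,7,8,13} -> media (id 10, depth 3), cache (id 11, depth 3).
Iteration 4: depth < 3 fails for all current rows; recursion stops.

2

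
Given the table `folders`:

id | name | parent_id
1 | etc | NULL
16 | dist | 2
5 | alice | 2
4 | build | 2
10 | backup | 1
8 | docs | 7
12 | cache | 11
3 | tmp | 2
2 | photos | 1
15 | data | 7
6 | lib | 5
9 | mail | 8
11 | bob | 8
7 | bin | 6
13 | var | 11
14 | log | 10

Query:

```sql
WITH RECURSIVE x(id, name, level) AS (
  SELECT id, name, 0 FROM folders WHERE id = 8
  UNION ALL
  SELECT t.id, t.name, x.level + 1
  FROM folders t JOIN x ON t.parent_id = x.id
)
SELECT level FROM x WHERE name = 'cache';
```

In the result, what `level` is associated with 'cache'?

Base: id=8 (docs) at level 0.
Iteration 1: rows with parent_id in {8} -> mail (id 9, level 1), bob (id 11, level 1).
Iteration 2: rows with parent_id in {9,11} -> cache (id 12, level 2), var (id 13, level 2).
Iteration 3: no rows with parent_id in {12,13}; recursion stops.

2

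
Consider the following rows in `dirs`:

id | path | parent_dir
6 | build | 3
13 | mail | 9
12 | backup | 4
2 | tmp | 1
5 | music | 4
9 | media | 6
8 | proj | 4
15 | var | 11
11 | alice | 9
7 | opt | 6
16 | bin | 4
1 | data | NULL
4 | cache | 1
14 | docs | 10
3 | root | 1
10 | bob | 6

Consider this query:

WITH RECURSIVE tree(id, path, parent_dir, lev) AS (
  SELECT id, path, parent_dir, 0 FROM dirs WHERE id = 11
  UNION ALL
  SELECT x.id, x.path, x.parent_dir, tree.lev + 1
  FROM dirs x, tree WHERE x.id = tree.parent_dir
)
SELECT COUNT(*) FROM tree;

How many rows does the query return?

Base: id=11 (alice), parent_dir=9, lev 0.
Iteration 1: join on id=9 -> media (id 9, parent_dir=6, lev 1).
Iteration 2: join on id=6 -> build (id 6, parent_dir=3, lev 2).
Iteration 3: join on id=3 -> root (id 3, parent_dir=1, lev 3).
Iteration 4: join on id=1 -> data (id 1, parent_dir=NULL, lev 4).
Iteration 5: parent_dir is NULL; no match; recursion stops.
Total rows emitted: 5.

5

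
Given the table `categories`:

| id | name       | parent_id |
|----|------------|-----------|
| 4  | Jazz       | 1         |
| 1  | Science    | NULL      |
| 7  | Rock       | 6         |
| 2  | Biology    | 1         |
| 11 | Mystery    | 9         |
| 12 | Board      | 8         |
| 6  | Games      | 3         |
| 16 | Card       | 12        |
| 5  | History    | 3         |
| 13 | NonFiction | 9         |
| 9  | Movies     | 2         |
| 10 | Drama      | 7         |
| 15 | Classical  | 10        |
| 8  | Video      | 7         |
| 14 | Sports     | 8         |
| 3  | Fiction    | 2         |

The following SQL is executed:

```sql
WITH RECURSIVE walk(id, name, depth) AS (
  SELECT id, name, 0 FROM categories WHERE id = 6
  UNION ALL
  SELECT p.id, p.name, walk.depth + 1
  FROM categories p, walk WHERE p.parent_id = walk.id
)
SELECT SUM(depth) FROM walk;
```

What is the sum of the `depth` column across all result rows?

Base: id=6 (Games) at depth 0.
Iteration 1: rows with parent_id in {6} -> Rock (id 7, depth 1).
Iteration 2: rows with parent_id in {7} -> Video (id 8, depth 2), Drama (id 10, depth 2).
Iteration 3: rows with parent_id in {8,10} -> Board (id 12, depth 3), Sports (id 14, depth 3), Classical (id 15, depth 3).
Iteration 4: rows with parent_id in {12,14,15} -> Card (id 16, depth 4).
Iteration 5: no rows with parent_id in {16}; recursion stops.
SUM(depth) = 0 + 1 + 2 + 2 + 3 + 3 + 3 + 4 = 18.

18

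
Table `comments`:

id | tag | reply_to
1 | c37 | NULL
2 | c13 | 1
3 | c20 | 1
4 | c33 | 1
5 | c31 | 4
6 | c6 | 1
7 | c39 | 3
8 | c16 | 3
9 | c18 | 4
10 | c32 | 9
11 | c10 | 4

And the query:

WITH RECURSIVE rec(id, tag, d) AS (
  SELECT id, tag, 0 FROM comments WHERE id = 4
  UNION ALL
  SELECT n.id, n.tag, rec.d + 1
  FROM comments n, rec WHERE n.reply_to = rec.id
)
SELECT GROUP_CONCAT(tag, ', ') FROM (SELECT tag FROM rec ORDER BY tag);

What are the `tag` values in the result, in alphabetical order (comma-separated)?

Base: id=4 (c33) at d 0.
Iteration 1: rows with reply_to in {4} -> c31 (id 5, d 1), c18 (id 9, d 1), c10 (id 11, d 1).
Iteration 2: rows with reply_to in {5,9,11} -> c32 (id 10, d 2).
Iteration 3: no rows with reply_to in {10}; recursion stops.

c10, c18, c31, c32, c33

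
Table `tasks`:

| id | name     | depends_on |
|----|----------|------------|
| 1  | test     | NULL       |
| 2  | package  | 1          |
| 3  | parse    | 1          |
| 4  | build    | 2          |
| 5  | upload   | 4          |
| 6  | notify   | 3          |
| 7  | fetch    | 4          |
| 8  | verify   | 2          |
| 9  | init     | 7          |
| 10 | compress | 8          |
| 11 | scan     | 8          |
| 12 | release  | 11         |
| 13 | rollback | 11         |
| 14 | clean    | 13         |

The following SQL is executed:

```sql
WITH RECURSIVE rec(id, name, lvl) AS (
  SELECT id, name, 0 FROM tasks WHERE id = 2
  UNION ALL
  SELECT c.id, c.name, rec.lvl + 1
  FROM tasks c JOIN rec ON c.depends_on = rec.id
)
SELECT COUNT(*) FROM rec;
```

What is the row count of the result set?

11

Base: id=2 (package) at lvl 0.
Iteration 1: rows with depends_on in {2} -> build (id 4, lvl 1), verify (id 8, lvl 1).
Iteration 2: rows with depends_on in {4,8} -> upload (id 5, lvl 2), fetch (id 7, lvl 2), compress (id 10, lvl 2), scan (id 11, lvl 2).
Iteration 3: rows with depends_on in {5,7,10,11} -> init (id 9, lvl 3), release (id 12, lvl 3), rollback (id 13, lvl 3).
Iteration 4: rows with depends_on in {9,12,13} -> clean (id 14, lvl 4).
Iteration 5: no rows with depends_on in {14}; recursion stops.
Total rows emitted: 11.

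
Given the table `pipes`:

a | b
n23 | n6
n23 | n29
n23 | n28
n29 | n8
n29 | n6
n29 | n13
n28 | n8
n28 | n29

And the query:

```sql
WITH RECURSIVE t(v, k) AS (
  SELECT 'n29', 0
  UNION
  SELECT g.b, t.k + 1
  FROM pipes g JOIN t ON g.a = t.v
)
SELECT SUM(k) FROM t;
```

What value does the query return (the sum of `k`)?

3

Base: (n29, k=0).
Iteration 1: edges from {n29} -> (n13, k=1), (n6, k=1), (n8, k=1).
Iteration 2: no outgoing edges from {n13,n6,n8}; recursion stops.
SUM(k) = 0 + 1 + 1 + 1 = 3.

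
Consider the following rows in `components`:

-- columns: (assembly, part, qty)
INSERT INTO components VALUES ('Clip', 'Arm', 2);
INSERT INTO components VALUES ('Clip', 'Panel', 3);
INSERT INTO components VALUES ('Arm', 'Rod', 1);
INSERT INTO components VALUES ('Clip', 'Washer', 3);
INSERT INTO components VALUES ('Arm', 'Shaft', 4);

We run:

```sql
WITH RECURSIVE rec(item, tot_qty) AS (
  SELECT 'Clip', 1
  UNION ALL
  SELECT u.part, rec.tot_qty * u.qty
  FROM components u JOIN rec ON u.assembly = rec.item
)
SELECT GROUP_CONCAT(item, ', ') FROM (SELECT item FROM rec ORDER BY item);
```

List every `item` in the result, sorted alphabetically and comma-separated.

Arm, Clip, Panel, Rod, Shaft, Washer

Base: (Clip, tot_qty=1).
Iteration 1: components of {Clip} -> Arm = 1*2 = 2, Panel = 1*3 = 3, Washer = 1*3 = 3.
Iteration 2: components of {Arm,Panel,Washer} -> Rod = 2*1 = 2, Shaft = 2*4 = 8.
Iteration 3: no further components; recursion stops.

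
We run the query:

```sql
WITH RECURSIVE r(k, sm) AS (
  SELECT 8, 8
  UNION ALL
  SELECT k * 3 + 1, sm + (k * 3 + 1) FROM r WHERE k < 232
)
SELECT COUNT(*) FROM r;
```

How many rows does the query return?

5

Base: k=8, sm=8.
Iteration 1: 8 < 232 holds -> k = 8 * 3 + 1 = 25, sm = 8 + 25 = 33.
Iteration 2: 25 < 232 holds -> k = 25 * 3 + 1 = 76, sm = 33 + 76 = 109.
Iteration 3: 76 < 232 holds -> k = 76 * 3 + 1 = 229, sm = 109 + 229 = 338.
Iteration 4: 229 < 232 holds -> k = 229 * 3 + 1 = 688, sm = 338 + 688 = 1026.
Iteration 5: 688 < 232 fails; recursion stops.
Total rows emitted: 5.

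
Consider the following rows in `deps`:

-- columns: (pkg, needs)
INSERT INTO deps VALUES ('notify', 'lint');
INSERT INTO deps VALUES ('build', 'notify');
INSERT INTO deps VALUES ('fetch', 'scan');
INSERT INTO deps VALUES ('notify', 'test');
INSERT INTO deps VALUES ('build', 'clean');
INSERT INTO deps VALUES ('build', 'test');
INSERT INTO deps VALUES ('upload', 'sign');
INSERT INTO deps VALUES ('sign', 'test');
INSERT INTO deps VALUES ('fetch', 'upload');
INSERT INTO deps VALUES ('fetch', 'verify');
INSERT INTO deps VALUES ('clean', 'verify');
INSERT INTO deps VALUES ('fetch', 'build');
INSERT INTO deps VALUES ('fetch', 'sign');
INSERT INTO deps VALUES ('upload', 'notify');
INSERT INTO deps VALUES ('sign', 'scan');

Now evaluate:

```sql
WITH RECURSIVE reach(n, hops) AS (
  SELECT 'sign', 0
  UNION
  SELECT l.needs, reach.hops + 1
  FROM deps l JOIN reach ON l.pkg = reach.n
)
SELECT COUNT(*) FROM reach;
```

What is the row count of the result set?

3

Base: (sign, hops=0).
Iteration 1: edges from {sign} -> (scan, hops=1), (test, hops=1).
Iteration 2: no outgoing edges from {scan,test}; recursion stops.
Total rows emitted: 3.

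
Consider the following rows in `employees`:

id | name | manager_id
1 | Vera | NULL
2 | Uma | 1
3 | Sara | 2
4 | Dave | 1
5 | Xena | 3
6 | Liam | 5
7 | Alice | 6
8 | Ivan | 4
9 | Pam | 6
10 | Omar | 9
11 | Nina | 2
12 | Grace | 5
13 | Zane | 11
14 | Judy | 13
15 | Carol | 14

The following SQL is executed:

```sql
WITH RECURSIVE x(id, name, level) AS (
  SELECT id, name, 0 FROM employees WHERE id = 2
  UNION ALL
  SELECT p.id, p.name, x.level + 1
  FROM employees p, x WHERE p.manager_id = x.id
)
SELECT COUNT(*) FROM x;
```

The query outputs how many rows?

12

Base: id=2 (Uma) at level 0.
Iteration 1: rows with manager_id in {2} -> Sara (id 3, level 1), Nina (id 11, level 1).
Iteration 2: rows with manager_id in {3,11} -> Xena (id 5, level 2), Zane (id 13, level 2).
Iteration 3: rows with manager_id in {5,13} -> Liam (id 6, level 3), Grace (id 12, level 3), Judy (id 14, level 3).
Iteration 4: rows with manager_id in {6,12,14} -> Alice (id 7, level 4), Pam (id 9, level 4), Carol (id 15, level 4).
Iteration 5: rows with manager_id in {7,9,15} -> Omar (id 10, level 5).
Iteration 6: no rows with manager_id in {10}; recursion stops.
Total rows emitted: 12.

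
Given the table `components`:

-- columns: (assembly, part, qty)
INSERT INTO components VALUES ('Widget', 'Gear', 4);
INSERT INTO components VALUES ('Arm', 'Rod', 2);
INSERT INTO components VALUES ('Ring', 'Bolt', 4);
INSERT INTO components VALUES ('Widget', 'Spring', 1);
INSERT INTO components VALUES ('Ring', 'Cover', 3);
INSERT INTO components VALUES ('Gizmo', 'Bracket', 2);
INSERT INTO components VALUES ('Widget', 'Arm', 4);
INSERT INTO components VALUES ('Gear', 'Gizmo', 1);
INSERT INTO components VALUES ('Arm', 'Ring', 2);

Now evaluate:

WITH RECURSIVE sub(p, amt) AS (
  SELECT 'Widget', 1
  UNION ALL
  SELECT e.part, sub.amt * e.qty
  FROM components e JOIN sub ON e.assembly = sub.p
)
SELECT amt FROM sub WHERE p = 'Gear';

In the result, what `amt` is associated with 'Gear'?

Base: (Widget, amt=1).
Iteration 1: components of {Widget} -> Arm = 1*4 = 4, Gear = 1*4 = 4, Spring = 1*1 = 1.
Iteration 2: components of {Arm,Gear,Spring} -> Gizmo = 4*1 = 4, Ring = 4*2 = 8, Rod = 4*2 = 8.
Iteration 3: components of {Gizmo,Ring,Rod} -> Bolt = 8*4 = 32, Bracket = 4*2 = 8, Cover = 8*3 = 24.
Iteration 4: no further components; recursion stops.

4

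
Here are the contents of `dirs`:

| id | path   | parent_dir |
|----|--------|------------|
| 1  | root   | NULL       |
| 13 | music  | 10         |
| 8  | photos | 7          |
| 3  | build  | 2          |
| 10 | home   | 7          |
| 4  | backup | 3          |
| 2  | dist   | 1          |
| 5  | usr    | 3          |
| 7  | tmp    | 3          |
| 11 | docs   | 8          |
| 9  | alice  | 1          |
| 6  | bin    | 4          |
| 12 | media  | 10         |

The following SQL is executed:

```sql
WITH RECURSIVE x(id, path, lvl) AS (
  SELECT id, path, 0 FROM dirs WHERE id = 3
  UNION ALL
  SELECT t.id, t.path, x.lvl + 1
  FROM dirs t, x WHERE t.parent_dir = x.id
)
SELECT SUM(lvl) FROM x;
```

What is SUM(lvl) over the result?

18

Base: id=3 (build) at lvl 0.
Iteration 1: rows with parent_dir in {3} -> backup (id 4, lvl 1), usr (id 5, lvl 1), tmp (id 7, lvl 1).
Iteration 2: rows with parent_dir in {4,5,7} -> bin (id 6, lvl 2), photos (id 8, lvl 2), home (id 10, lvl 2).
Iteration 3: rows with parent_dir in {6,8,10} -> docs (id 11, lvl 3), media (id 12, lvl 3), music (id 13, lvl 3).
Iteration 4: no rows with parent_dir in {11,12,13}; recursion stops.
SUM(lvl) = 0 + 1 + 1 + 1 + 2 + 2 + 2 + 3 + 3 + 3 = 18.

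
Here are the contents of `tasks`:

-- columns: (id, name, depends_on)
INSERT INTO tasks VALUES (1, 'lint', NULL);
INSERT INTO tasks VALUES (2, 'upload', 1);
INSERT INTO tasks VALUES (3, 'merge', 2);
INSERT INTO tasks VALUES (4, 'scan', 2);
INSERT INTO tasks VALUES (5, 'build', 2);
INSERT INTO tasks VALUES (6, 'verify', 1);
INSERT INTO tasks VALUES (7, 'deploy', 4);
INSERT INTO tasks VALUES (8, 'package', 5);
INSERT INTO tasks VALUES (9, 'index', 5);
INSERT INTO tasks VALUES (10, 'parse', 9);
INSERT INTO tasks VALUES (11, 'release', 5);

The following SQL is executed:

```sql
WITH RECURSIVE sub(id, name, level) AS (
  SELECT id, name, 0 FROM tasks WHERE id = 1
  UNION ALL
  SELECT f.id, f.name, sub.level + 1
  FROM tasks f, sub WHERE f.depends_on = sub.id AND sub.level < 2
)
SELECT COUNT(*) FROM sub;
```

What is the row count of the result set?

Base: id=1 (lint) at level 0.
Iteration 1: rows with depends_on in {1} -> upload (id 2, level 1), verify (id 6, level 1).
Iteration 2: rows with depends_on in {2,6} -> merge (id 3, level 2), scan (id 4, level 2), build (id 5, level 2).
Iteration 3: level < 2 fails for all current rows; recursion stops.
Total rows emitted: 6.

6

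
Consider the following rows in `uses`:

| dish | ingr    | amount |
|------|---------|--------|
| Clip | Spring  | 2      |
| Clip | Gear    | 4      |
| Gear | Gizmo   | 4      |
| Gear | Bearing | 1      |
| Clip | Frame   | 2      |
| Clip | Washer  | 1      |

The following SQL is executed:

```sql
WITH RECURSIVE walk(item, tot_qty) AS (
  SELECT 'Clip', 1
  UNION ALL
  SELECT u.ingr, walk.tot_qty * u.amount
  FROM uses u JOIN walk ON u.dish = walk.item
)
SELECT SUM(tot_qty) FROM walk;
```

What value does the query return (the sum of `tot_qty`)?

Base: (Clip, tot_qty=1).
Iteration 1: components of {Clip} -> Frame = 1*2 = 2, Gear = 1*4 = 4, Spring = 1*2 = 2, Washer = 1*1 = 1.
Iteration 2: components of {Frame,Gear,Spring,Washer} -> Bearing = 4*1 = 4, Gizmo = 4*4 = 16.
Iteration 3: no further components; recursion stops.
SUM(tot_qty) = 1 + 2 + 4 + 2 + 1 + 16 + 4 = 30.

30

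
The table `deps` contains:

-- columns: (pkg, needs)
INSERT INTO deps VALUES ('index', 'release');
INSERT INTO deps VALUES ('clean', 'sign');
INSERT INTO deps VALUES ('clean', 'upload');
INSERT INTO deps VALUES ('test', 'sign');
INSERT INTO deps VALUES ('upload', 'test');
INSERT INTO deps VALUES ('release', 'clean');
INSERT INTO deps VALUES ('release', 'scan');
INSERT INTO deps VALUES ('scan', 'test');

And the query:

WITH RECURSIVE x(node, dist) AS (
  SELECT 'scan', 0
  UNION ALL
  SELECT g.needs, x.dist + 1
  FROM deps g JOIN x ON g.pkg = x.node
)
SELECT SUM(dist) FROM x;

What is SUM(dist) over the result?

Base: (scan, dist=0).
Iteration 1: edges from {scan} -> (test, dist=1).
Iteration 2: edges from {test} -> (sign, dist=2).
Iteration 3: no outgoing edges from {sign}; recursion stops.
SUM(dist) = 0 + 1 + 2 = 3.

3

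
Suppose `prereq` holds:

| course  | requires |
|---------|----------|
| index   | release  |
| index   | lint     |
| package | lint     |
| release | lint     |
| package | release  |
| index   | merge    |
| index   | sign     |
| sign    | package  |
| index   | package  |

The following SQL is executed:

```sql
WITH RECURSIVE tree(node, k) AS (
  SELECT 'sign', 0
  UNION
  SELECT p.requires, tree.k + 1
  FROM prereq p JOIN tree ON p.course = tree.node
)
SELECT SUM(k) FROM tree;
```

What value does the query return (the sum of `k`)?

8

Base: (sign, k=0).
Iteration 1: edges from {sign} -> (package, k=1).
Iteration 2: edges from {package} -> (lint, k=2), (release, k=2).
Iteration 3: edges from {lint,release} -> (lint, k=3).
Iteration 4: no outgoing edges from {lint}; recursion stops.
SUM(k) = 0 + 1 + 2 + 2 + 3 = 8.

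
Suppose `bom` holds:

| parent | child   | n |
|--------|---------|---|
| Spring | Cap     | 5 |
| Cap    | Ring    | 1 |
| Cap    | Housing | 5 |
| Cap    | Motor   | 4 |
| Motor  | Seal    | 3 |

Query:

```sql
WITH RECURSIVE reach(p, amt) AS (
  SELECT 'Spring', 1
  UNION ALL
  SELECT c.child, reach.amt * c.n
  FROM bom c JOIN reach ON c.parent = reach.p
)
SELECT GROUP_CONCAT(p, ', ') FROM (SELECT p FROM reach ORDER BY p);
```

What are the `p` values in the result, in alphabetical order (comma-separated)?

Cap, Housing, Motor, Ring, Seal, Spring

Base: (Spring, amt=1).
Iteration 1: components of {Spring} -> Cap = 1*5 = 5.
Iteration 2: components of {Cap} -> Housing = 5*5 = 25, Motor = 5*4 = 20, Ring = 5*1 = 5.
Iteration 3: components of {Housing,Motor,Ring} -> Seal = 20*3 = 60.
Iteration 4: no further components; recursion stops.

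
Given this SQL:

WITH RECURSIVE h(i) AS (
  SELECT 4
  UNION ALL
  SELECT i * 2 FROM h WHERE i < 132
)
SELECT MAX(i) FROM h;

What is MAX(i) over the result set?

256

Base: i=4.
Iteration 1: 4 < 132 holds -> i = 4 * 2 = 8.
Iteration 2: 8 < 132 holds -> i = 8 * 2 = 16.
Iteration 3: 16 < 132 holds -> i = 16 * 2 = 32.
Iteration 4: 32 < 132 holds -> i = 32 * 2 = 64.
Iteration 5: 64 < 132 holds -> i = 64 * 2 = 128.
Iteration 6: 128 < 132 holds -> i = 128 * 2 = 256.
Iteration 7: 256 < 132 fails; recursion stops.
i values: 4, 8, 16, 32, 64, 128, 256; the maximum is 256.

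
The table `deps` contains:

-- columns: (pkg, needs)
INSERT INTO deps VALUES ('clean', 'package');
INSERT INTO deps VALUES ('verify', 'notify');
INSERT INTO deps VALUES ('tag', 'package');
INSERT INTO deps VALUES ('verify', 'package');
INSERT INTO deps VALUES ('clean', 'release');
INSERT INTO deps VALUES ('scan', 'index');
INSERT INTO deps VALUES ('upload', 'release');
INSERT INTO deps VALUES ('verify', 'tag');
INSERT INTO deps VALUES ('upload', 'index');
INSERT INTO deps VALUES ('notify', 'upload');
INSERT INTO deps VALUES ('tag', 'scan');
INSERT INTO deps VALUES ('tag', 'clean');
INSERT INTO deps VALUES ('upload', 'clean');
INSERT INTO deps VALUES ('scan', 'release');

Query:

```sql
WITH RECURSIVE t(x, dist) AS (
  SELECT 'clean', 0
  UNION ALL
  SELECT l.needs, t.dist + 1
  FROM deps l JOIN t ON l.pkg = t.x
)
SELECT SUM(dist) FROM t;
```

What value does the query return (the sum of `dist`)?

Base: (clean, dist=0).
Iteration 1: edges from {clean} -> (package, dist=1), (release, dist=1).
Iteration 2: no outgoing edges from {package,release}; recursion stops.
SUM(dist) = 0 + 1 + 1 = 2.

2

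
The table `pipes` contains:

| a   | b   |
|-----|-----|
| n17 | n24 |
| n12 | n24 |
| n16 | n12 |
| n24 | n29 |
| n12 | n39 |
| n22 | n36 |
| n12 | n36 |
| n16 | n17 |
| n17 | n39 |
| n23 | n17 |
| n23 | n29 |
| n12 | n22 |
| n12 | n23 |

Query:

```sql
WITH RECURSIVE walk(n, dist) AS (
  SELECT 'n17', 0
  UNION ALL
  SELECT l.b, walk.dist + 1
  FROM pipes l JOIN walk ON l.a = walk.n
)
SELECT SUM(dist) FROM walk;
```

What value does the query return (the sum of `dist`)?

4

Base: (n17, dist=0).
Iteration 1: edges from {n17} -> (n24, dist=1), (n39, dist=1).
Iteration 2: edges from {n24,n39} -> (n29, dist=2).
Iteration 3: no outgoing edges from {n29}; recursion stops.
SUM(dist) = 0 + 1 + 1 + 2 = 4.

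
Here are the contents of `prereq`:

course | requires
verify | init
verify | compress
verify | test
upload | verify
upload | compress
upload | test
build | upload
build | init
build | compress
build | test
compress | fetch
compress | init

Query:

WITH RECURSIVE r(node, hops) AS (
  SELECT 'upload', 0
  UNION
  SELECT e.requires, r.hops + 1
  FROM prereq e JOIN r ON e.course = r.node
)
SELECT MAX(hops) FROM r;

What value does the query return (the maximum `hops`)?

Base: (upload, hops=0).
Iteration 1: edges from {upload} -> (compress, hops=1), (test, hops=1), (verify, hops=1).
Iteration 2: edges from {compress,test,verify} -> (compress, hops=2), (fetch, hops=2), (init, hops=2), (test, hops=2). [UNION drops 1 duplicate row(s)]
Iteration 3: edges from {compress,fetch,init,test} -> (fetch, hops=3), (init, hops=3).
Iteration 4: no outgoing edges from {fetch,init}; recursion stops.
hops values: 0, 1, 1, 1, 2, 2, 2, 2, 3, 3; the maximum is 3.

3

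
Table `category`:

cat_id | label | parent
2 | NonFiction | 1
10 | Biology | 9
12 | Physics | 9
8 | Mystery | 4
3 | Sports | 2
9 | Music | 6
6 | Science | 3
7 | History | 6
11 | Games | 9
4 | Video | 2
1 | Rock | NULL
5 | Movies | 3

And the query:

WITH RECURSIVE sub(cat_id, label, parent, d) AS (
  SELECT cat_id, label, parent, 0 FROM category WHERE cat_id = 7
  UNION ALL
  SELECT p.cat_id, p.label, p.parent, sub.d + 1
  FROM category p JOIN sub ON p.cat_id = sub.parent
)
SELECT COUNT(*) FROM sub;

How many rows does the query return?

5

Base: cat_id=7 (History), parent=6, d 0.
Iteration 1: join on cat_id=6 -> Science (id 6, parent=3, d 1).
Iteration 2: join on cat_id=3 -> Sports (id 3, parent=2, d 2).
Iteration 3: join on cat_id=2 -> NonFiction (id 2, parent=1, d 3).
Iteration 4: join on cat_id=1 -> Rock (id 1, parent=NULL, d 4).
Iteration 5: parent is NULL; no match; recursion stops.
Total rows emitted: 5.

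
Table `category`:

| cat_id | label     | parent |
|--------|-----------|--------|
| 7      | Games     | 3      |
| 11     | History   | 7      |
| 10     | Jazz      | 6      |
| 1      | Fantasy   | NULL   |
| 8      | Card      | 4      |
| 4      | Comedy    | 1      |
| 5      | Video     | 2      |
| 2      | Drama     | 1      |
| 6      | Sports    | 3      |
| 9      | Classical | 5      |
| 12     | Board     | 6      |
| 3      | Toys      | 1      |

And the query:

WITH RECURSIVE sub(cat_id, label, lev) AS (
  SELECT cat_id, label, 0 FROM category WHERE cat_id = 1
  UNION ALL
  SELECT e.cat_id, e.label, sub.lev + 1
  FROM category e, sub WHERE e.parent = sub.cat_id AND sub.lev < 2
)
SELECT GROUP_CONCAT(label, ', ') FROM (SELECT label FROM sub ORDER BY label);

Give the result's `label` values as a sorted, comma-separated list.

Base: cat_id=1 (Fantasy) at lev 0.
Iteration 1: rows with parent in {1} -> Drama (id 2, lev 1), Toys (id 3, lev 1), Comedy (id 4, lev 1).
Iteration 2: rows with parent in {2,3,4} -> Video (id 5, lev 2), Sports (id 6, lev 2), Games (id 7, lev 2), Card (id 8, lev 2).
Iteration 3: lev < 2 fails for all current rows; recursion stops.

Card, Comedy, Drama, Fantasy, Games, Sports, Toys, Video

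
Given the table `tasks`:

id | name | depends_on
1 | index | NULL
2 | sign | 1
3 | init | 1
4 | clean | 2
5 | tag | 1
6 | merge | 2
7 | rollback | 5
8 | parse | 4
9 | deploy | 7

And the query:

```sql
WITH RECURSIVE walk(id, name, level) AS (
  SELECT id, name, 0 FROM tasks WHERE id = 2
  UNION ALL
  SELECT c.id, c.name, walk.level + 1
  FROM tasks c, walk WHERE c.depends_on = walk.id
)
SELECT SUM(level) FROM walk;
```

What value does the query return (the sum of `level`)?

Base: id=2 (sign) at level 0.
Iteration 1: rows with depends_on in {2} -> clean (id 4, level 1), merge (id 6, level 1).
Iteration 2: rows with depends_on in {4,6} -> parse (id 8, level 2).
Iteration 3: no rows with depends_on in {8}; recursion stops.
SUM(level) = 0 + 1 + 1 + 2 = 4.

4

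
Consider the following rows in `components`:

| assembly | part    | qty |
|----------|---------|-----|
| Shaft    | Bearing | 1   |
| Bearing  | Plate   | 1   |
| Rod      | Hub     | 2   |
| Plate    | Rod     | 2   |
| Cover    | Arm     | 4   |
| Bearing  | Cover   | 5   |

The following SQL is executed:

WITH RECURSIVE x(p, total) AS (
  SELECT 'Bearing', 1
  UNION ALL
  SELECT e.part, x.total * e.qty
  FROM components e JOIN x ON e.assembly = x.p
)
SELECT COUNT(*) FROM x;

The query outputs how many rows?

6

Base: (Bearing, total=1).
Iteration 1: components of {Bearing} -> Cover = 1*5 = 5, Plate = 1*1 = 1.
Iteration 2: components of {Cover,Plate} -> Arm = 5*4 = 20, Rod = 1*2 = 2.
Iteration 3: components of {Arm,Rod} -> Hub = 2*2 = 4.
Iteration 4: no further components; recursion stops.
Total rows emitted: 6.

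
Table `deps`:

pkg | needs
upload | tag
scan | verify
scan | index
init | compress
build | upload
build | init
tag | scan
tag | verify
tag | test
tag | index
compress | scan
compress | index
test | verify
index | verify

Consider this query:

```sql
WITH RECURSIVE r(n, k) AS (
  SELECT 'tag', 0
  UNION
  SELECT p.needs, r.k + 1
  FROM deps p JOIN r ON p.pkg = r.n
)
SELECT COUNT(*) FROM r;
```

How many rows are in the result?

8

Base: (tag, k=0).
Iteration 1: edges from {tag} -> (index, k=1), (scan, k=1), (test, k=1), (verify, k=1).
Iteration 2: edges from {index,scan,test,verify} -> (index, k=2), (verify, k=2). [UNION drops 2 duplicate row(s)]
Iteration 3: edges from {index,verify} -> (verify, k=3).
Iteration 4: no outgoing edges from {verify}; recursion stops.
Total rows emitted: 8.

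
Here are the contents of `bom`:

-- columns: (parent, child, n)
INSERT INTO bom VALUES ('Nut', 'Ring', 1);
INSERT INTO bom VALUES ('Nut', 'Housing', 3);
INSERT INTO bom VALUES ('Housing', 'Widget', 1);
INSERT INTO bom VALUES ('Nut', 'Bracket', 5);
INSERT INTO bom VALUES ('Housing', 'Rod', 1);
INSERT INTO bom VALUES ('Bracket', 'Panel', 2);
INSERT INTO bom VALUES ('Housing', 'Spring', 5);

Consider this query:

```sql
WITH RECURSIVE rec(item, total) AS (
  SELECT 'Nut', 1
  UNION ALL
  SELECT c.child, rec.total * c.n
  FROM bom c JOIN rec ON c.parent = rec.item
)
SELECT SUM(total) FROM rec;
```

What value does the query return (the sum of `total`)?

41

Base: (Nut, total=1).
Iteration 1: components of {Nut} -> Bracket = 1*5 = 5, Housing = 1*3 = 3, Ring = 1*1 = 1.
Iteration 2: components of {Bracket,Housing,Ring} -> Panel = 5*2 = 10, Rod = 3*1 = 3, Spring = 3*5 = 15, Widget = 3*1 = 3.
Iteration 3: no further components; recursion stops.
SUM(total) = 1 + 1 + 3 + 5 + 3 + 3 + 15 + 10 = 41.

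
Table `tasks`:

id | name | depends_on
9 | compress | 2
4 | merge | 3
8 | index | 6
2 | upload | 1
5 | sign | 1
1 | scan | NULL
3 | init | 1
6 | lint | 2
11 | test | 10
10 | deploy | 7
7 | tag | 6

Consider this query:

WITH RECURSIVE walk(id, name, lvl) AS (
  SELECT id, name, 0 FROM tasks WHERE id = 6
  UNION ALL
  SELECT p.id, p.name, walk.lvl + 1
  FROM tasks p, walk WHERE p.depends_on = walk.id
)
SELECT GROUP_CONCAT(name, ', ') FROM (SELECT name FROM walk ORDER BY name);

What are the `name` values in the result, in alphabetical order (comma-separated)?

deploy, index, lint, tag, test

Base: id=6 (lint) at lvl 0.
Iteration 1: rows with depends_on in {6} -> tag (id 7, lvl 1), index (id 8, lvl 1).
Iteration 2: rows with depends_on in {7,8} -> deploy (id 10, lvl 2).
Iteration 3: rows with depends_on in {10} -> test (id 11, lvl 3).
Iteration 4: no rows with depends_on in {11}; recursion stops.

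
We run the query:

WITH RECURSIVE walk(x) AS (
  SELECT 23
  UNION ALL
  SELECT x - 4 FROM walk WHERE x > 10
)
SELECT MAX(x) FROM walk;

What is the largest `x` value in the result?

Base: x=23.
Iteration 1: 23 > 10 holds -> x = 23 - 4 = 19.
Iteration 2: 19 > 10 holds -> x = 19 - 4 = 15.
Iteration 3: 15 > 10 holds -> x = 15 - 4 = 11.
Iteration 4: 11 > 10 holds -> x = 11 - 4 = 7.
Iteration 5: 7 > 10 fails; recursion stops.
x values: 23, 19, 15, 11, 7; the maximum is 23.

23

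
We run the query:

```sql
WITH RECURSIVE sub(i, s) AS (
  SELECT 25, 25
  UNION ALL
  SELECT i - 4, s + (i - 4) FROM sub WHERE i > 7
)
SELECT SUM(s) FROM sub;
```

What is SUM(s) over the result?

385

Base: i=25, s=25.
Iteration 1: 25 > 7 holds -> i = 25 - 4 = 21, s = 25 + 21 = 46.
Iteration 2: 21 > 7 holds -> i = 21 - 4 = 17, s = 46 + 17 = 63.
Iteration 3: 17 > 7 holds -> i = 17 - 4 = 13, s = 63 + 13 = 76.
Iteration 4: 13 > 7 holds -> i = 13 - 4 = 9, s = 76 + 9 = 85.
Iteration 5: 9 > 7 holds -> i = 9 - 4 = 5, s = 85 + 5 = 90.
Iteration 6: 5 > 7 fails; recursion stops.
SUM(s) = 25 + 46 + 63 + 76 + 85 + 90 = 385.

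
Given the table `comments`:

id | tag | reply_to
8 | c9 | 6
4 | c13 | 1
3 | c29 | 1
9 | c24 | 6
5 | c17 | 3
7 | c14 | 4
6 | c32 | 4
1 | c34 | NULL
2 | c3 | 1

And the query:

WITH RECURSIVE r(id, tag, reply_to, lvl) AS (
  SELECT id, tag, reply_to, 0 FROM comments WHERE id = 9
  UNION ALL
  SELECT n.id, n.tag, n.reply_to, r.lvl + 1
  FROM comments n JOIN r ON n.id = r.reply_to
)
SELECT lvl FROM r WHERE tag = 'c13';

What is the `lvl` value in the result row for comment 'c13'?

Base: id=9 (c24), reply_to=6, lvl 0.
Iteration 1: join on id=6 -> c32 (id 6, reply_to=4, lvl 1).
Iteration 2: join on id=4 -> c13 (id 4, reply_to=1, lvl 2).
Iteration 3: join on id=1 -> c34 (id 1, reply_to=NULL, lvl 3).
Iteration 4: reply_to is NULL; no match; recursion stops.

2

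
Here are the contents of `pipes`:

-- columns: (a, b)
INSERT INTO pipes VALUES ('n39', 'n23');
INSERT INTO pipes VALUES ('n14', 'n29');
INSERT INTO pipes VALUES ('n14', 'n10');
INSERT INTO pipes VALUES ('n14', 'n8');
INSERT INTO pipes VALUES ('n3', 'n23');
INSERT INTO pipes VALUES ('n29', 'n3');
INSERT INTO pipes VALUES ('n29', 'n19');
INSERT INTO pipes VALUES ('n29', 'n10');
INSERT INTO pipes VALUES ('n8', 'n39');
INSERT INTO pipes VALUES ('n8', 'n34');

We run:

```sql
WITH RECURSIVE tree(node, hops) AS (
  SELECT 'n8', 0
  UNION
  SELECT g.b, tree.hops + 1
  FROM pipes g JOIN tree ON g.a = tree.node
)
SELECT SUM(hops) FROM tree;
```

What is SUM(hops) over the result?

Base: (n8, hops=0).
Iteration 1: edges from {n8} -> (n34, hops=1), (n39, hops=1).
Iteration 2: edges from {n34,n39} -> (n23, hops=2).
Iteration 3: no outgoing edges from {n23}; recursion stops.
SUM(hops) = 0 + 1 + 1 + 2 = 4.

4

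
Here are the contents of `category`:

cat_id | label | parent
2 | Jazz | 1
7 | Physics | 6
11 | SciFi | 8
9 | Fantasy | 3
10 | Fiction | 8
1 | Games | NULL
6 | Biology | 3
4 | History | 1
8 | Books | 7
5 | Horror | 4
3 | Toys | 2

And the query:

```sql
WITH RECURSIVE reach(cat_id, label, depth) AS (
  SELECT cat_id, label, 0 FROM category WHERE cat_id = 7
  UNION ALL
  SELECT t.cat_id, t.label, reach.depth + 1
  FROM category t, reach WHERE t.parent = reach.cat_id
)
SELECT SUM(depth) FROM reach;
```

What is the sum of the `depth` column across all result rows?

5

Base: cat_id=7 (Physics) at depth 0.
Iteration 1: rows with parent in {7} -> Books (id 8, depth 1).
Iteration 2: rows with parent in {8} -> Fiction (id 10, depth 2), SciFi (id 11, depth 2).
Iteration 3: no rows with parent in {10,11}; recursion stops.
SUM(depth) = 0 + 1 + 2 + 2 = 5.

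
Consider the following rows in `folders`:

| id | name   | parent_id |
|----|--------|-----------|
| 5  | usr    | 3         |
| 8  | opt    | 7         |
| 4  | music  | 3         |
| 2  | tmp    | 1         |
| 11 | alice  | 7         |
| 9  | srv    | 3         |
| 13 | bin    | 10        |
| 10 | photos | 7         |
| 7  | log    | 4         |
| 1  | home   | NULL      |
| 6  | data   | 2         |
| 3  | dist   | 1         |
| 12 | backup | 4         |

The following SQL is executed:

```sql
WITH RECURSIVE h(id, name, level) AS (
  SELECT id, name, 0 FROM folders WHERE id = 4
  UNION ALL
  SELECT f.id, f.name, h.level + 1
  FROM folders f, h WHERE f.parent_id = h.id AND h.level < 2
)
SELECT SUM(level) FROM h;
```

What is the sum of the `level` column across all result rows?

Base: id=4 (music) at level 0.
Iteration 1: rows with parent_id in {4} -> log (id 7, level 1), backup (id 12, level 1).
Iteration 2: rows with parent_id in {7,12} -> opt (id 8, level 2), photos (id 10, level 2), alice (id 11, level 2).
Iteration 3: level < 2 fails for all current rows; recursion stops.
SUM(level) = 0 + 1 + 1 + 2 + 2 + 2 = 8.

8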